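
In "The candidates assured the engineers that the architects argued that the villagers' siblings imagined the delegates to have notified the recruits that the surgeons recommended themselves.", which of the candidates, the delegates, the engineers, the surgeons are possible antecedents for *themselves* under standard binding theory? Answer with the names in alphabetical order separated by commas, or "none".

*themselves* is a reflexive; Principle A requires it to be bound within its binding domain — the clause headed by 'recommended'.
— the candidates: subject of the matrix clause; c-commands the reflexive but lies outside its binding domain — cannot bind it (Principle A).
— the delegates: subject of the clause headed by 'notified'; c-commands the reflexive but lies outside its binding domain — cannot bind it (Principle A).
— the engineers: object of the matrix clause; c-commands the reflexive but lies outside its binding domain — cannot bind it (Principle A).
— the surgeons: subject of the clause headed by 'recommended'; c-commands the reflexive within its binding domain — allowed (Principle A).

the surgeons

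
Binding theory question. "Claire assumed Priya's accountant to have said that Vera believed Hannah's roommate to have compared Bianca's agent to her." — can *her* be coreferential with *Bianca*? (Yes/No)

Yes

*her* is a pronoun; Principle B requires it to be free in its binding domain — the clause headed by 'compared'.
— Bianca: possessor inside the object DP of the clause headed by 'compared'; does not c-command the pronoun — Principle B does not apply; allowed.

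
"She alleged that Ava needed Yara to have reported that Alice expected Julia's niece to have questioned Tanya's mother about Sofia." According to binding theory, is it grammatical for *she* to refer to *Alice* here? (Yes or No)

*Alice* is an R-expression; Principle C requires it to be free (not bound by any c-commanding expression).
— she: subject of the matrix clause; the pronoun c-commands the R-expression — coreference blocked (Principle C).

No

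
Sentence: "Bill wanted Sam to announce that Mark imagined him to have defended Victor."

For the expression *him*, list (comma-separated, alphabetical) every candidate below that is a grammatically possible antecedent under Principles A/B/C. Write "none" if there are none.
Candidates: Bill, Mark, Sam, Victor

*him* is a pronoun; Principle B requires it to be free in its binding domain — the clause headed by 'imagined'.
— Bill: subject of the matrix clause; c-commands the pronoun but lies outside its binding domain — allowed.
— Mark: subject of the clause headed by 'imagined'; c-commands the pronoun within its binding domain — blocked (Principle B).
— Sam: subject of the clause headed by 'announce'; c-commands the pronoun but lies outside its binding domain — allowed.
— Victor: object of the clause headed by 'defended'; is c-commanded by the pronoun; coreference would bind this R-expression — blocked (Principle C).

Bill, Sam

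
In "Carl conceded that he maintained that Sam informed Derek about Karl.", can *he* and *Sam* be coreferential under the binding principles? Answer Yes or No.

*Sam* is an R-expression; Principle C requires it to be free (not bound by any c-commanding expression).
— he: subject of the clause headed by 'maintained'; the pronoun c-commands the R-expression — coreference blocked (Principle C).

No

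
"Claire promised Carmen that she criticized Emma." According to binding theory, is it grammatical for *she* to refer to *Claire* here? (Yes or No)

*Claire* is an R-expression; Principle C requires it to be free (not bound by any c-commanding expression).
— she: subject of the clause headed by 'criticized'; the pronoun does not c-command the R-expression — coreference allowed.

Yes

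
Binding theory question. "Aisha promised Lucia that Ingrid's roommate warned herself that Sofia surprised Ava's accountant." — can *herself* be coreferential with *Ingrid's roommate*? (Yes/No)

Yes

*herself* is a reflexive; Principle A requires it to be bound within its binding domain — the clause headed by 'warned'.
— Ingrid's roommate: subject of the clause headed by 'warned'; c-commands the reflexive within its binding domain — allowed (Principle A).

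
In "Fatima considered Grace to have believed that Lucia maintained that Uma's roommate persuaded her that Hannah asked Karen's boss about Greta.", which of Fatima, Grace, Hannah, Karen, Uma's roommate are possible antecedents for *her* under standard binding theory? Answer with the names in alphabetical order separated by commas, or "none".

Fatima, Grace

*her* is a pronoun; Principle B requires it to be free in its binding domain — the clause headed by 'persuaded'.
— Fatima: subject of the matrix clause; c-commands the pronoun but lies outside its binding domain — allowed.
— Grace: subject of the clause headed by 'believed'; c-commands the pronoun but lies outside its binding domain — allowed.
— Hannah: subject of the clause headed by 'asked'; is c-commanded by the pronoun; coreference would bind this R-expression — blocked (Principle C).
— Karen: possessor inside the object DP of the clause headed by 'asked'; is c-commanded by the pronoun; coreference would bind this R-expression — blocked (Principle C).
— Uma's roommate: subject of the clause headed by 'persuaded'; c-commands the pronoun within its binding domain — blocked (Principle B).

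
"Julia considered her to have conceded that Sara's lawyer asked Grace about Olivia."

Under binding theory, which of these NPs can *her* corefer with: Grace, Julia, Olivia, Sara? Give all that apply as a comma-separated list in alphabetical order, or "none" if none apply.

none

*her* is a pronoun; Principle B requires it to be free in its binding domain — the matrix clause.
— Grace: object of the clause headed by 'asked'; is c-commanded by the pronoun; coreference would bind this R-expression — blocked (Principle C).
— Julia: subject of the matrix clause; c-commands the pronoun within its binding domain — blocked (Principle B).
— Olivia: second object of the clause headed by 'asked'; is c-commanded by the pronoun; coreference would bind this R-expression — blocked (Principle C).
— Sara: possessor inside the subject DP of the clause headed by 'asked'; is c-commanded by the pronoun; coreference would bind this R-expression — blocked (Principle C).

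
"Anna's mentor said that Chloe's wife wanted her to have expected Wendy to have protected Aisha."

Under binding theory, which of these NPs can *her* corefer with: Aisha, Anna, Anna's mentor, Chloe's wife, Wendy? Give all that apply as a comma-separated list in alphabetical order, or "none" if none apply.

*her* is a pronoun; Principle B requires it to be free in its binding domain — the clause headed by 'wanted'.
— Aisha: object of the clause headed by 'protected'; is c-commanded by the pronoun; coreference would bind this R-expression — blocked (Principle C).
— Anna: possessor inside the subject DP of the matrix clause; does not c-command the pronoun — Principle B does not apply; allowed.
— Anna's mentor: subject of the matrix clause; c-commands the pronoun but lies outside its binding domain — allowed.
— Chloe's wife: subject of the clause headed by 'wanted'; c-commands the pronoun within its binding domain — blocked (Principle B).
— Wendy: subject of the clause headed by 'protected'; is c-commanded by the pronoun; coreference would bind this R-expression — blocked (Principle C).

Anna, Anna's mentor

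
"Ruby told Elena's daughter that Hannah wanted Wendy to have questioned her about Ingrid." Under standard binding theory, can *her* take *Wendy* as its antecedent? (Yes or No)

No

*her* is a pronoun; Principle B requires it to be free in its binding domain — the clause headed by 'questioned'.
— Wendy: subject of the clause headed by 'questioned'; c-commands the pronoun within its binding domain — blocked (Principle B).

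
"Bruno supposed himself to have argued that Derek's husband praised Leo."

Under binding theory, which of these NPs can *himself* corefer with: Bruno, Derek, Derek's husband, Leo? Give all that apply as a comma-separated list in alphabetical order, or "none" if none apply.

Bruno

*himself* is a reflexive; Principle A requires it to be bound within its binding domain — the matrix clause.
— Bruno: subject of the matrix clause; c-commands the reflexive within its binding domain — allowed (Principle A).
— Derek: possessor inside the subject DP of the clause headed by 'praised'; does not c-command the reflexive — cannot bind it (Principle A).
— Derek's husband: subject of the clause headed by 'praised'; does not c-command the reflexive — cannot bind it (Principle A).
— Leo: object of the clause headed by 'praised'; does not c-command the reflexive — cannot bind it (Principle A).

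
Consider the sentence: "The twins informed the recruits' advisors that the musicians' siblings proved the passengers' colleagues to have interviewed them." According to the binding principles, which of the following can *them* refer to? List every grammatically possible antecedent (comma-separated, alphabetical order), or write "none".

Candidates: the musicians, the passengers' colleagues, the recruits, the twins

the musicians, the recruits, the twins

*them* is a pronoun; Principle B requires it to be free in its binding domain — the clause headed by 'interviewed'.
— the musicians: possessor inside the subject DP of the clause headed by 'proved'; does not c-command the pronoun — Principle B does not apply; allowed.
— the passengers' colleagues: subject of the clause headed by 'interviewed'; c-commands the pronoun within its binding domain — blocked (Principle B).
— the recruits: possessor inside the object DP of the matrix clause; does not c-command the pronoun — Principle B does not apply; allowed.
— the twins: subject of the matrix clause; c-commands the pronoun but lies outside its binding domain — allowed.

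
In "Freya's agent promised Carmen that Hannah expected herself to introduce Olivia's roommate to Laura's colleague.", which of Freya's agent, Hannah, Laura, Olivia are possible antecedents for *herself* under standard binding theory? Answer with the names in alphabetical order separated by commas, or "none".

Hannah

*herself* is a reflexive; Principle A requires it to be bound within its binding domain — the clause headed by 'expected'.
— Freya's agent: subject of the matrix clause; c-commands the reflexive but lies outside its binding domain — cannot bind it (Principle A).
— Hannah: subject of the clause headed by 'expected'; c-commands the reflexive within its binding domain — allowed (Principle A).
— Laura: possessor inside the second object DP of the clause headed by 'introduce'; does not c-command the reflexive — cannot bind it (Principle A).
— Olivia: possessor inside the object DP of the clause headed by 'introduce'; does not c-command the reflexive — cannot bind it (Principle A).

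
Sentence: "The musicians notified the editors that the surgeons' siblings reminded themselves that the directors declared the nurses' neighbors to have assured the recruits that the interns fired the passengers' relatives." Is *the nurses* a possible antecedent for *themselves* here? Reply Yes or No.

No

*themselves* is a reflexive; Principle A requires it to be bound within its binding domain — the clause headed by 'reminded'.
— the nurses: possessor inside the subject DP of the clause headed by 'assured'; does not c-command the reflexive — cannot bind it (Principle A).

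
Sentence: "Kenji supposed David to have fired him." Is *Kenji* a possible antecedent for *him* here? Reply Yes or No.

*him* is a pronoun; Principle B requires it to be free in its binding domain — the clause headed by 'fired'.
— Kenji: subject of the matrix clause; c-commands the pronoun but lies outside its binding domain — allowed.

Yes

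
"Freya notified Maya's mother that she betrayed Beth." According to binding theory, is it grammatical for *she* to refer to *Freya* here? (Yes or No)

*Freya* is an R-expression; Principle C requires it to be free (not bound by any c-commanding expression).
— she: subject of the clause headed by 'betrayed'; the pronoun does not c-command the R-expression — coreference allowed.

Yes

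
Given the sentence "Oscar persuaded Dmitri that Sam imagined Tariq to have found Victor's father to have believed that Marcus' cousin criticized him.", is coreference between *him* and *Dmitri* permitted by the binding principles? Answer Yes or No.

Yes

*him* is a pronoun; Principle B requires it to be free in its binding domain — the clause headed by 'criticized'.
— Dmitri: object of the matrix clause; c-commands the pronoun but lies outside its binding domain — allowed.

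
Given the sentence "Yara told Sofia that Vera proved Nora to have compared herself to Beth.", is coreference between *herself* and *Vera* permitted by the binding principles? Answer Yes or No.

No

*herself* is a reflexive; Principle A requires it to be bound within its binding domain — the clause headed by 'compared'.
— Vera: subject of the clause headed by 'proved'; c-commands the reflexive but lies outside its binding domain — cannot bind it (Principle A).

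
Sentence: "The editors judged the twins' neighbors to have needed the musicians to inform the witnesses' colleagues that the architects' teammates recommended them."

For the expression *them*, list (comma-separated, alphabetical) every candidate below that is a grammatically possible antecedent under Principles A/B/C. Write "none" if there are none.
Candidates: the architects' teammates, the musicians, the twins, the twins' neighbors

*them* is a pronoun; Principle B requires it to be free in its binding domain — the clause headed by 'recommended'.
— the architects' teammates: subject of the clause headed by 'recommended'; c-commands the pronoun within its binding domain — blocked (Principle B).
— the musicians: subject of the clause headed by 'inform'; c-commands the pronoun but lies outside its binding domain — allowed.
— the twins: possessor inside the subject DP of the clause headed by 'needed'; does not c-command the pronoun — Principle B does not apply; allowed.
— the twins' neighbors: subject of the clause headed by 'needed'; c-commands the pronoun but lies outside its binding domain — allowed.

the musicians, the twins, the twins' neighbors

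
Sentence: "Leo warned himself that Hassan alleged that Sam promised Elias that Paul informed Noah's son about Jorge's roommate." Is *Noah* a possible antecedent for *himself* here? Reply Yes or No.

No

*himself* is a reflexive; Principle A requires it to be bound within its binding domain — the matrix clause.
— Noah: possessor inside the object DP of the clause headed by 'informed'; does not c-command the reflexive — cannot bind it (Principle A).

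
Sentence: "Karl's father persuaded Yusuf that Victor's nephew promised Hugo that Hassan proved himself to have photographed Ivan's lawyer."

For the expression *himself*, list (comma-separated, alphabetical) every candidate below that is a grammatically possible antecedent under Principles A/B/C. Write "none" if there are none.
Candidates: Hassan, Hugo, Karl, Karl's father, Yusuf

*himself* is a reflexive; Principle A requires it to be bound within its binding domain — the clause headed by 'proved'.
— Hassan: subject of the clause headed by 'proved'; c-commands the reflexive within its binding domain — allowed (Principle A).
— Hugo: object of the clause headed by 'promised'; c-commands the reflexive but lies outside its binding domain — cannot bind it (Principle A).
— Karl: possessor inside the subject DP of the matrix clause; does not c-command the reflexive — cannot bind it (Principle A).
— Karl's father: subject of the matrix clause; c-commands the reflexive but lies outside its binding domain — cannot bind it (Principle A).
— Yusuf: object of the matrix clause; c-commands the reflexive but lies outside its binding domain — cannot bind it (Principle A).

Hassan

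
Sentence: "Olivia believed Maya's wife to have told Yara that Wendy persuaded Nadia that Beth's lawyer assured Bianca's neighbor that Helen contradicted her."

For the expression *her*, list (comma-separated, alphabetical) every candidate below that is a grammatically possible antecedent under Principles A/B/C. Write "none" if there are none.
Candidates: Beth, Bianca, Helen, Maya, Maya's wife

Beth, Bianca, Maya, Maya's wife

*her* is a pronoun; Principle B requires it to be free in its binding domain — the clause headed by 'contradicted'.
— Beth: possessor inside the subject DP of the clause headed by 'assured'; does not c-command the pronoun — Principle B does not apply; allowed.
— Bianca: possessor inside the object DP of the clause headed by 'assured'; does not c-command the pronoun — Principle B does not apply; allowed.
— Helen: subject of the clause headed by 'contradicted'; c-commands the pronoun within its binding domain — blocked (Principle B).
— Maya: possessor inside the subject DP of the clause headed by 'told'; does not c-command the pronoun — Principle B does not apply; allowed.
— Maya's wife: subject of the clause headed by 'told'; c-commands the pronoun but lies outside its binding domain — allowed.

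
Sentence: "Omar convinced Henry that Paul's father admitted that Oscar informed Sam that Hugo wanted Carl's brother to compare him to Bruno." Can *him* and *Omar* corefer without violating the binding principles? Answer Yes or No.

*Omar* is an R-expression; Principle C requires it to be free (not bound by any c-commanding expression).
— him: object of the clause headed by 'compare'; the pronoun does not c-command the R-expression — coreference allowed.

Yes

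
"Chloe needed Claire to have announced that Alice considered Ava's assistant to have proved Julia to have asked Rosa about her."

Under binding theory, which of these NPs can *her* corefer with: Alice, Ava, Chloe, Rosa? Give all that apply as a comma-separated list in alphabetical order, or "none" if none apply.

Alice, Ava, Chloe

*her* is a pronoun; Principle B requires it to be free in its binding domain — the clause headed by 'asked'.
— Alice: subject of the clause headed by 'considered'; c-commands the pronoun but lies outside its binding domain — allowed.
— Ava: possessor inside the subject DP of the clause headed by 'proved'; does not c-command the pronoun — Principle B does not apply; allowed.
— Chloe: subject of the matrix clause; c-commands the pronoun but lies outside its binding domain — allowed.
— Rosa: object of the clause headed by 'asked'; c-commands the pronoun within its binding domain — blocked (Principle B).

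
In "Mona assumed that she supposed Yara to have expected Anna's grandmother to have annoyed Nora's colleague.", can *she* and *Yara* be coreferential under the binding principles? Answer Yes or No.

No

*Yara* is an R-expression; Principle C requires it to be free (not bound by any c-commanding expression).
— she: subject of the clause headed by 'supposed'; the pronoun c-commands the R-expression — coreference blocked (Principle C).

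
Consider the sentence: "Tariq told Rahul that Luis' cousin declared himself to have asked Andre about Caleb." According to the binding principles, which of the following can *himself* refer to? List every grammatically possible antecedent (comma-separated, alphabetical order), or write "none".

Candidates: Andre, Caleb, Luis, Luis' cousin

*himself* is a reflexive; Principle A requires it to be bound within its binding domain — the clause headed by 'declared'.
— Andre: object of the clause headed by 'asked'; does not c-command the reflexive — cannot bind it (Principle A).
— Caleb: second object of the clause headed by 'asked'; does not c-command the reflexive — cannot bind it (Principle A).
— Luis: possessor inside the subject DP of the clause headed by 'declared'; does not c-command the reflexive — cannot bind it (Principle A).
— Luis' cousin: subject of the clause headed by 'declared'; c-commands the reflexive within its binding domain — allowed (Principle A).

Luis' cousin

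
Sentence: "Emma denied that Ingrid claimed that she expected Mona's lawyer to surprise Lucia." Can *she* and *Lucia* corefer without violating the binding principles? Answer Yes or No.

*Lucia* is an R-expression; Principle C requires it to be free (not bound by any c-commanding expression).
— she: subject of the clause headed by 'expected'; the pronoun c-commands the R-expression — coreference blocked (Principle C).

No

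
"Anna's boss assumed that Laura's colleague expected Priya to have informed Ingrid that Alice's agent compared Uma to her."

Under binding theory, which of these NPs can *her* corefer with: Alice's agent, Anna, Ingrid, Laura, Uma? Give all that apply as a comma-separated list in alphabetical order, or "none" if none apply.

*her* is a pronoun; Principle B requires it to be free in its binding domain — the clause headed by 'compared'.
— Alice's agent: subject of the clause headed by 'compared'; c-commands the pronoun within its binding domain — blocked (Principle B).
— Anna: possessor inside the subject DP of the matrix clause; does not c-command the pronoun — Principle B does not apply; allowed.
— Ingrid: object of the clause headed by 'informed'; c-commands the pronoun but lies outside its binding domain — allowed.
— Laura: possessor inside the subject DP of the clause headed by 'expected'; does not c-command the pronoun — Principle B does not apply; allowed.
— Uma: object of the clause headed by 'compared'; c-commands the pronoun within its binding domain — blocked (Principle B).

Anna, Ingrid, Laura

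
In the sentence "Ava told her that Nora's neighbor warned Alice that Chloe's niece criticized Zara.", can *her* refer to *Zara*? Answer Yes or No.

No

*her* is a pronoun; Principle B requires it to be free in its binding domain — the matrix clause.
— Zara: object of the clause headed by 'criticized'; is c-commanded by the pronoun; coreference would bind this R-expression — blocked (Principle C).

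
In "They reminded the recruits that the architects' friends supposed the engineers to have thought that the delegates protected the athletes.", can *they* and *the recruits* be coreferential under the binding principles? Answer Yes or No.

No

*the recruits* is an R-expression; Principle C requires it to be free (not bound by any c-commanding expression).
— they: subject of the matrix clause; the pronoun c-commands the R-expression — coreference blocked (Principle C).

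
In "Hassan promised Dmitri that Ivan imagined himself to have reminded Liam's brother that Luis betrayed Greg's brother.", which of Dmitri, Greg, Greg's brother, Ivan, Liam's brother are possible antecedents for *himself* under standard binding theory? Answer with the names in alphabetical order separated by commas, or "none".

*himself* is a reflexive; Principle A requires it to be bound within its binding domain — the clause headed by 'imagined'.
— Dmitri: object of the matrix clause; c-commands the reflexive but lies outside its binding domain — cannot bind it (Principle A).
— Greg: possessor inside the object DP of the clause headed by 'betrayed'; does not c-command the reflexive — cannot bind it (Principle A).
— Greg's brother: object of the clause headed by 'betrayed'; does not c-command the reflexive — cannot bind it (Principle A).
— Ivan: subject of the clause headed by 'imagined'; c-commands the reflexive within its binding domain — allowed (Principle A).
— Liam's brother: object of the clause headed by 'reminded'; does not c-command the reflexive — cannot bind it (Principle A).

Ivan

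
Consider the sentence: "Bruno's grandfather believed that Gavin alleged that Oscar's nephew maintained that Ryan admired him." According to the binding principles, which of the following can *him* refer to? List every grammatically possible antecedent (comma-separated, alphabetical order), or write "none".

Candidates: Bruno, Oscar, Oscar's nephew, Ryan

*him* is a pronoun; Principle B requires it to be free in its binding domain — the clause headed by 'admired'.
— Bruno: possessor inside the subject DP of the matrix clause; does not c-command the pronoun — Principle B does not apply; allowed.
— Oscar: possessor inside the subject DP of the clause headed by 'maintained'; does not c-command the pronoun — Principle B does not apply; allowed.
— Oscar's nephew: subject of the clause headed by 'maintained'; c-commands the pronoun but lies outside its binding domain — allowed.
— Ryan: subject of the clause headed by 'admired'; c-commands the pronoun within its binding domain — blocked (Principle B).

Bruno, Oscar, Oscar's nephew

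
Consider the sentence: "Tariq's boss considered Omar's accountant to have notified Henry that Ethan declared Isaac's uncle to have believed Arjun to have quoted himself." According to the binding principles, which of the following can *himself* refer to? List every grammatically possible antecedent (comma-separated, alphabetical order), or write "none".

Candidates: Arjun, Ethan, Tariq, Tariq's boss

*himself* is a reflexive; Principle A requires it to be bound within its binding domain — the clause headed by 'quoted'.
— Arjun: subject of the clause headed by 'quoted'; c-commands the reflexive within its binding domain — allowed (Principle A).
— Ethan: subject of the clause headed by 'declared'; c-commands the reflexive but lies outside its binding domain — cannot bind it (Principle A).
— Tariq: possessor inside the subject DP of the matrix clause; does not c-command the reflexive — cannot bind it (Principle A).
— Tariq's boss: subject of the matrix clause; c-commands the reflexive but lies outside its binding domain — cannot bind it (Principle A).

Arjun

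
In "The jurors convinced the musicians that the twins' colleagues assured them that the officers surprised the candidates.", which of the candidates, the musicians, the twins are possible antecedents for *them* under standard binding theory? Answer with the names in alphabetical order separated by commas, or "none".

*them* is a pronoun; Principle B requires it to be free in its binding domain — the clause headed by 'assured'.
— the candidates: object of the clause headed by 'surprised'; is c-commanded by the pronoun; coreference would bind this R-expression — blocked (Principle C).
— the musicians: object of the matrix clause; c-commands the pronoun but lies outside its binding domain — allowed.
— the twins: possessor inside the subject DP of the clause headed by 'assured'; does not c-command the pronoun — Principle B does not apply; allowed.

the musicians, the twins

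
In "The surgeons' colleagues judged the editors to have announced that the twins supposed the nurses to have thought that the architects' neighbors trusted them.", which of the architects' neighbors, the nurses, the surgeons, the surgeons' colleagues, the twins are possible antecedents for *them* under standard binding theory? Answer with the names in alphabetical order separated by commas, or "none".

*them* is a pronoun; Principle B requires it to be free in its binding domain — the clause headed by 'trusted'.
— the architects' neighbors: subject of the clause headed by 'trusted'; c-commands the pronoun within its binding domain — blocked (Principle B).
— the nurses: subject of the clause headed by 'thought'; c-commands the pronoun but lies outside its binding domain — allowed.
— the surgeons: possessor inside the subject DP of the matrix clause; does not c-command the pronoun — Principle B does not apply; allowed.
— the surgeons' colleagues: subject of the matrix clause; c-commands the pronoun but lies outside its binding domain — allowed.
— the twins: subject of the clause headed by 'supposed'; c-commands the pronoun but lies outside its binding domain — allowed.

the nurses, the surgeons, the surgeons' colleagues, the twins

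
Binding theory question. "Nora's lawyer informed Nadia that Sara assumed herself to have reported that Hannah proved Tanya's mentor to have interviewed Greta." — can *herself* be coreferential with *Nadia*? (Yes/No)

*herself* is a reflexive; Principle A requires it to be bound within its binding domain — the clause headed by 'assumed'.
— Nadia: object of the matrix clause; c-commands the reflexive but lies outside its binding domain — cannot bind it (Principle A).

No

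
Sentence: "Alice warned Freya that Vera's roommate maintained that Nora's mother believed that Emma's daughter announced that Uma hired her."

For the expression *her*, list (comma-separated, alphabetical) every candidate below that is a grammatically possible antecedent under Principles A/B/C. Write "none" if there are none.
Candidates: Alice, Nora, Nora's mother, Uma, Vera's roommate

*her* is a pronoun; Principle B requires it to be free in its binding domain — the clause headed by 'hired'.
— Alice: subject of the matrix clause; c-commands the pronoun but lies outside its binding domain — allowed.
— Nora: possessor inside the subject DP of the clause headed by 'believed'; does not c-command the pronoun — Principle B does not apply; allowed.
— Nora's mother: subject of the clause headed by 'believed'; c-commands the pronoun but lies outside its binding domain — allowed.
— Uma: subject of the clause headed by 'hired'; c-commands the pronoun within its binding domain — blocked (Principle B).
— Vera's roommate: subject of the clause headed by 'maintained'; c-commands the pronoun but lies outside its binding domain — allowed.

Alice, Nora, Nora's mother, Vera's roommate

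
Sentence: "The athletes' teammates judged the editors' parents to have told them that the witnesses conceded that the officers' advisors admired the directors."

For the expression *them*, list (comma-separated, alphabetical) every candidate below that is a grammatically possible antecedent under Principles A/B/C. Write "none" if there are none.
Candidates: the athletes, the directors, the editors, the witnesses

*them* is a pronoun; Principle B requires it to be free in its binding domain — the clause headed by 'told'.
— the athletes: possessor inside the subject DP of the matrix clause; does not c-command the pronoun — Principle B does not apply; allowed.
— the directors: object of the clause headed by 'admired'; is c-commanded by the pronoun; coreference would bind this R-expression — blocked (Principle C).
— the editors: possessor inside the subject DP of the clause headed by 'told'; does not c-command the pronoun — Principle B does not apply; allowed.
— the witnesses: subject of the clause headed by 'conceded'; is c-commanded by the pronoun; coreference would bind this R-expression — blocked (Principle C).

the athletes, the editors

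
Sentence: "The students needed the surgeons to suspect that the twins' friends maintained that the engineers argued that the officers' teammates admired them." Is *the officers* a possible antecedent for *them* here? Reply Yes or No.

Yes

*them* is a pronoun; Principle B requires it to be free in its binding domain — the clause headed by 'admired'.
— the officers: possessor inside the subject DP of the clause headed by 'admired'; does not c-command the pronoun — Principle B does not apply; allowed.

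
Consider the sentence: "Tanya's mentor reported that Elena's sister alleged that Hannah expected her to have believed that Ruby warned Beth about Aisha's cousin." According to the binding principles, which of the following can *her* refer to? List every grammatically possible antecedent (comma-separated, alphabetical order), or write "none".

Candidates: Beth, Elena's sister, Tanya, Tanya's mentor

Elena's sister, Tanya, Tanya's mentor

*her* is a pronoun; Principle B requires it to be free in its binding domain — the clause headed by 'expected'.
— Beth: object of the clause headed by 'warned'; is c-commanded by the pronoun; coreference would bind this R-expression — blocked (Principle C).
— Elena's sister: subject of the clause headed by 'alleged'; c-commands the pronoun but lies outside its binding domain — allowed.
— Tanya: possessor inside the subject DP of the matrix clause; does not c-command the pronoun — Principle B does not apply; allowed.
— Tanya's mentor: subject of the matrix clause; c-commands the pronoun but lies outside its binding domain — allowed.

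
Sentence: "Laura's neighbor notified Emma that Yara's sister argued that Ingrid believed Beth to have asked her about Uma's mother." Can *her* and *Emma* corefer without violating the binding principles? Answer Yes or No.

*Emma* is an R-expression; Principle C requires it to be free (not bound by any c-commanding expression).
— her: object of the clause headed by 'asked'; the pronoun does not c-command the R-expression — coreference allowed.

Yes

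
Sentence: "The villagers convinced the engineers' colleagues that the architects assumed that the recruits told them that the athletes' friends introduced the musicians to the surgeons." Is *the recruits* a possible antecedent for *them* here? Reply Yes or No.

No

*them* is a pronoun; Principle B requires it to be free in its binding domain — the clause headed by 'told'.
— the recruits: subject of the clause headed by 'told'; c-commands the pronoun within its binding domain — blocked (Principle B).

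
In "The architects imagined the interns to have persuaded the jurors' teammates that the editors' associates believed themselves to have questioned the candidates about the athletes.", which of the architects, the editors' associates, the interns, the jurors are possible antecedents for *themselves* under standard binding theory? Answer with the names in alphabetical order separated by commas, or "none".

the editors' associates

*themselves* is a reflexive; Principle A requires it to be bound within its binding domain — the clause headed by 'believed'.
— the architects: subject of the matrix clause; c-commands the reflexive but lies outside its binding domain — cannot bind it (Principle A).
— the editors' associates: subject of the clause headed by 'believed'; c-commands the reflexive within its binding domain — allowed (Principle A).
— the interns: subject of the clause headed by 'persuaded'; c-commands the reflexive but lies outside its binding domain — cannot bind it (Principle A).
— the jurors: possessor inside the object DP of the clause headed by 'persuaded'; does not c-command the reflexive — cannot bind it (Principle A).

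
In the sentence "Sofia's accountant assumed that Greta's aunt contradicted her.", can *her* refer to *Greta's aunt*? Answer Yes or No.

*her* is a pronoun; Principle B requires it to be free in its binding domain — the clause headed by 'contradicted'.
— Greta's aunt: subject of the clause headed by 'contradicted'; c-commands the pronoun within its binding domain — blocked (Principle B).

No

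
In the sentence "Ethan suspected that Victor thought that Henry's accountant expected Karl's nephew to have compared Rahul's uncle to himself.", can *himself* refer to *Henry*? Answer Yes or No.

*himself* is a reflexive; Principle A requires it to be bound within its binding domain — the clause headed by 'compared'.
— Henry: possessor inside the subject DP of the clause headed by 'expected'; does not c-command the reflexive — cannot bind it (Principle A).

No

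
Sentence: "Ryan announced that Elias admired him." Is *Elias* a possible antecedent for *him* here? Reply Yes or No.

*him* is a pronoun; Principle B requires it to be free in its binding domain — the clause headed by 'admired'.
— Elias: subject of the clause headed by 'admired'; c-commands the pronoun within its binding domain — blocked (Principle B).

No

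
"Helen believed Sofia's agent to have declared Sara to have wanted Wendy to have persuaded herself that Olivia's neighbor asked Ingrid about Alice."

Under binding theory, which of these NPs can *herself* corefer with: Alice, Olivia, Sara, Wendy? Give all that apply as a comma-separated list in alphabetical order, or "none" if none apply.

Wendy

*herself* is a reflexive; Principle A requires it to be bound within its binding domain — the clause headed by 'persuaded'.
— Alice: second object of the clause headed by 'asked'; does not c-command the reflexive — cannot bind it (Principle A).
— Olivia: possessor inside the subject DP of the clause headed by 'asked'; does not c-command the reflexive — cannot bind it (Principle A).
— Sara: subject of the clause headed by 'wanted'; c-commands the reflexive but lies outside its binding domain — cannot bind it (Principle A).
— Wendy: subject of the clause headed by 'persuaded'; c-commands the reflexive within its binding domain — allowed (Principle A).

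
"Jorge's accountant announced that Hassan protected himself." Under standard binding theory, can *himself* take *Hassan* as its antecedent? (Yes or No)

Yes

*himself* is a reflexive; Principle A requires it to be bound within its binding domain — the clause headed by 'protected'.
— Hassan: subject of the clause headed by 'protected'; c-commands the reflexive within its binding domain — allowed (Principle A).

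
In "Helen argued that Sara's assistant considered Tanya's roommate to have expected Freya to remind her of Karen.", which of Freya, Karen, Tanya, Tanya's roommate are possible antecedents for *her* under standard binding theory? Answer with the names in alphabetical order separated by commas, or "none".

*her* is a pronoun; Principle B requires it to be free in its binding domain — the clause headed by 'remind'.
— Freya: subject of the clause headed by 'remind'; c-commands the pronoun within its binding domain — blocked (Principle B).
— Karen: second object of the clause headed by 'remind'; is c-commanded by the pronoun; coreference would bind this R-expression — blocked (Principle C).
— Tanya: possessor inside the subject DP of the clause headed by 'expected'; does not c-command the pronoun — Principle B does not apply; allowed.
— Tanya's roommate: subject of the clause headed by 'expected'; c-commands the pronoun but lies outside its binding domain — allowed.

Tanya, Tanya's roommate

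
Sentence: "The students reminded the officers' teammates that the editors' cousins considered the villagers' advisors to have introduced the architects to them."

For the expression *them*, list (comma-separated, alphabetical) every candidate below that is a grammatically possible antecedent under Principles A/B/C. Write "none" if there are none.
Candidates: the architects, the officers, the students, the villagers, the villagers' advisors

*them* is a pronoun; Principle B requires it to be free in its binding domain — the clause headed by 'introduced'.
— the architects: object of the clause headed by 'introduced'; c-commands the pronoun within its binding domain — blocked (Principle B).
— the officers: possessor inside the object DP of the matrix clause; does not c-command the pronoun — Principle B does not apply; allowed.
— the students: subject of the matrix clause; c-commands the pronoun but lies outside its binding domain — allowed.
— the villagers: possessor inside the subject DP of the clause headed by 'introduced'; does not c-command the pronoun — Principle B does not apply; allowed.
— the villagers' advisors: subject of the clause headed by 'introduced'; c-commands the pronoun within its binding domain — blocked (Principle B).

the officers, the students, the villagers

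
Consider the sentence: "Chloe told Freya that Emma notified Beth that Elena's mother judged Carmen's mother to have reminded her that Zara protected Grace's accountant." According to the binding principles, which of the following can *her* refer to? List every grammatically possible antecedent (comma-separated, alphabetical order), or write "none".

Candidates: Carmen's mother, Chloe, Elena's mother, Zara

Chloe, Elena's mother

*her* is a pronoun; Principle B requires it to be free in its binding domain — the clause headed by 'reminded'.
— Carmen's mother: subject of the clause headed by 'reminded'; c-commands the pronoun within its binding domain — blocked (Principle B).
— Chloe: subject of the matrix clause; c-commands the pronoun but lies outside its binding domain — allowed.
— Elena's mother: subject of the clause headed by 'judged'; c-commands the pronoun but lies outside its binding domain — allowed.
— Zara: subject of the clause headed by 'protected'; is c-commanded by the pronoun; coreference would bind this R-expression — blocked (Principle C).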